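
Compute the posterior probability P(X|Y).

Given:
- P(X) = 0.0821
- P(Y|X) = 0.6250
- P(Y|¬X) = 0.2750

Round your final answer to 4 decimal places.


Bayes' theorem: P(X|Y) = P(Y|X) × P(X) / P(Y)

Step 1: Calculate P(Y) using law of total probability
P(Y) = P(Y|X)P(X) + P(Y|¬X)P(¬X)
     = 0.6250 × 0.0821 + 0.2750 × 0.9179
     = 0.05131250 + 0.25242250
     = 0.30373500

Step 2: Apply Bayes' theorem
P(X|Y) = P(Y|X) × P(X) / P(Y)
       = 0.05131250 / 0.30373500
       = 0.1689


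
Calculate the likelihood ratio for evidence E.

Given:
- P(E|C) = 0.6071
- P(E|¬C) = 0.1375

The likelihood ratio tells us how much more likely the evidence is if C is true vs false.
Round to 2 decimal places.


Likelihood Ratio (LR) = P(E|C) / P(E|¬C)

LR = 0.6071 / 0.1375
   = 4.42

The evidence is 4.42 times more likely if C is true than if C is false.
LR > 1, so observing E raises the odds in favor of C.


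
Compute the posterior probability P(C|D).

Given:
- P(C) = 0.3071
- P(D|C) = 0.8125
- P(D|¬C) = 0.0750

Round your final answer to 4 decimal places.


Bayes' theorem: P(C|D) = P(D|C) × P(C) / P(D)

Step 1: Calculate P(D) using law of total probability
P(D) = P(D|C)P(C) + P(D|¬C)P(¬C)
     = 0.8125 × 0.3071 + 0.0750 × 0.6929
     = 0.24951875 + 0.05196750
     = 0.30148625

Step 2: Apply Bayes' theorem
P(C|D) = P(D|C) × P(C) / P(D)
       = 0.24951875 / 0.30148625
       = 0.8276


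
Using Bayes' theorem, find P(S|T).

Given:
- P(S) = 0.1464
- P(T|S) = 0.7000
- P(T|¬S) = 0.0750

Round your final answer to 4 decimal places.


Bayes' theorem: P(S|T) = P(T|S) × P(S) / P(T)

Step 1: Calculate P(T) using law of total probability
P(T) = P(T|S)P(S) + P(T|¬S)P(¬S)
     = 0.7000 × 0.1464 + 0.0750 × 0.8536
     = 0.10248000 + 0.06402000
     = 0.16650000

Step 2: Apply Bayes' theorem
P(S|T) = P(T|S) × P(S) / P(T)
       = 0.10248000 / 0.16650000
       = 0.6155


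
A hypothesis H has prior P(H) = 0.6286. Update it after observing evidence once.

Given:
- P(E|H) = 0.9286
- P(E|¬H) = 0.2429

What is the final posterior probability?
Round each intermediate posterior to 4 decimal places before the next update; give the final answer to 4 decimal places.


Sequential Bayesian updating:

Initial prior: P(H) = 0.6286

Update 1:
  P(E) = 0.9286 × 0.6286 + 0.2429 × 0.3714 = 0.58371796 + 0.09021306 = 0.67393102
  P(H|E) = 0.58371796 / 0.67393102 = 0.8661

Final posterior: 0.8661


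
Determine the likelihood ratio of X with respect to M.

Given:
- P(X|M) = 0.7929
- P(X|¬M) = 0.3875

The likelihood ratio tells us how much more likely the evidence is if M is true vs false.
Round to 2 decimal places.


Likelihood Ratio (LR) = P(X|M) / P(X|¬M)

LR = 0.7929 / 0.3875
   = 2.05

The evidence is 2.05 times more likely if M is true than if M is false.
Since LR > 1, the evidence supports M over ¬M.


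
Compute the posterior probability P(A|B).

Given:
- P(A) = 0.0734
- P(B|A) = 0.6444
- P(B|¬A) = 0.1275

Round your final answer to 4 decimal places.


Bayes' theorem: P(A|B) = P(B|A) × P(A) / P(B)

Step 1: Calculate P(B) using law of total probability
P(B) = P(B|A)P(A) + P(B|¬A)P(¬A)
     = 0.6444 × 0.0734 + 0.1275 × 0.9266
     = 0.04729896 + 0.11814150
     = 0.16544046

Step 2: Apply Bayes' theorem
P(A|B) = P(B|A) × P(A) / P(B)
       = 0.04729896 / 0.16544046
       = 0.2859


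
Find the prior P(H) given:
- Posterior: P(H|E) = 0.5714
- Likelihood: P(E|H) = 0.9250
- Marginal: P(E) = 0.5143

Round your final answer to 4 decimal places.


From Bayes' theorem: P(H|E) = P(E|H) × P(H) / P(E)

Rearranging for P(H):
P(H) = P(H|E) × P(E) / P(E|H)
     = 0.5714 × 0.5143 / 0.9250
     = 0.29387102 / 0.9250
     = 0.3177


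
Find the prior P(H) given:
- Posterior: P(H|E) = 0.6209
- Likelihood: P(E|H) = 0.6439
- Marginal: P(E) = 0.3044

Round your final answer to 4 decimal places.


From Bayes' theorem: P(H|E) = P(E|H) × P(H) / P(E)

Rearranging for P(H):
P(H) = P(H|E) × P(E) / P(E|H)
     = 0.6209 × 0.3044 / 0.6439
     = 0.18900196 / 0.6439
     = 0.2935


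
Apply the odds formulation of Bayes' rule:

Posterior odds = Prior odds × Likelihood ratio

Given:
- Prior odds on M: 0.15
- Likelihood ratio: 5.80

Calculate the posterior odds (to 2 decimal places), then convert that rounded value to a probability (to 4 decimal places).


Step 1: Calculate posterior odds
Posterior odds = Prior odds × LR
               = 0.15 × 5.80
               = 0.87

Step 2: Convert to probability
P(M|E) = Posterior odds / (1 + Posterior odds)
       = 0.87 / (1 + 0.87)
       = 0.87 / 1.87
       = 0.4652

The evidence increased P(M) from 0.1304 to 0.4652.


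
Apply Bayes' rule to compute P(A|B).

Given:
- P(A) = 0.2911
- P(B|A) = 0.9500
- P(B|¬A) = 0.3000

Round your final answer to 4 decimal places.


Bayes' theorem: P(A|B) = P(B|A) × P(A) / P(B)

Step 1: Calculate P(B) using law of total probability
P(B) = P(B|A)P(A) + P(B|¬A)P(¬A)
     = 0.9500 × 0.2911 + 0.3000 × 0.7089
     = 0.27654500 + 0.21267000
     = 0.48921500

Step 2: Apply Bayes' theorem
P(A|B) = P(B|A) × P(A) / P(B)
       = 0.27654500 / 0.48921500
       = 0.5653


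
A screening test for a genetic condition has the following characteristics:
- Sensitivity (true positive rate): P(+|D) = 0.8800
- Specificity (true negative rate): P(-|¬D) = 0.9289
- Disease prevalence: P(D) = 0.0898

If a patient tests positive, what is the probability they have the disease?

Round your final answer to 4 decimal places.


Let D = has disease, + = positive test

Given:
- P(D) = 0.0898 (prevalence)
- P(+|D) = 0.8800 (sensitivity)
- P(-|¬D) = 0.9289 (specificity)
- P(+|¬D) = 0.0711 (false positive rate = 1 - specificity)

Step 1: Find P(+)
P(+) = P(+|D)P(D) + P(+|¬D)P(¬D)
     = 0.8800 × 0.0898 + 0.0711 × 0.9102
     = 0.07902400 + 0.06471522
     = 0.14373922

Step 2: Apply Bayes' theorem for P(D|+)
P(D|+) = P(+|D)P(D) / P(+)
       = 0.07902400 / 0.14373922
       = 0.5498


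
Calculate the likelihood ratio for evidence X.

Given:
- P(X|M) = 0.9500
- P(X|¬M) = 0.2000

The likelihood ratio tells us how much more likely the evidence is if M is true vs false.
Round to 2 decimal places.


Likelihood Ratio (LR) = P(X|M) / P(X|¬M)

LR = 0.9500 / 0.2000
   = 4.75

The evidence is 4.75 times more likely if M is true than if M is false.
Since LR > 1, the evidence supports M over ¬M.


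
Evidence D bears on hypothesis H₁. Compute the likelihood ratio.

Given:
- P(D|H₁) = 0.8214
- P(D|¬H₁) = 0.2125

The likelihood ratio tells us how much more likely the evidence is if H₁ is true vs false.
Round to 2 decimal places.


Likelihood Ratio (LR) = P(D|H₁) / P(D|¬H₁)

LR = 0.8214 / 0.2125
   = 3.87

The evidence is 3.87 times more likely if H₁ is true than if H₁ is false.
LR > 1, so observing D raises the odds in favor of H₁.


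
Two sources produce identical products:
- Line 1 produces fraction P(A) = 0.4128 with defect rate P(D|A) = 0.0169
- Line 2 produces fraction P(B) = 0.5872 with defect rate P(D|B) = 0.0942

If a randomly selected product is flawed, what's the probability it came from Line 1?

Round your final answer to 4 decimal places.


Let A = from Line 1, D = flawed

Given:
- P(A) = 0.4128, P(B) = 0.5872
- P(D|A) = 0.0169, P(D|B) = 0.0942

Step 1: Find P(D)
P(D) = P(D|A)P(A) + P(D|B)P(B)
     = 0.0169 × 0.4128 + 0.0942 × 0.5872
     = 0.00697632 + 0.05531424
     = 0.06229056

Step 2: Apply Bayes' theorem
P(A|D) = P(D|A)P(A) / P(D)
       = 0.00697632 / 0.06229056
       = 0.1120


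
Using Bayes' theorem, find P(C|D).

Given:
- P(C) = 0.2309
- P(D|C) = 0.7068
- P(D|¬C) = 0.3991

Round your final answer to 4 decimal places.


Bayes' theorem: P(C|D) = P(D|C) × P(C) / P(D)

Step 1: Calculate P(D) using law of total probability
P(D) = P(D|C)P(C) + P(D|¬C)P(¬C)
     = 0.7068 × 0.2309 + 0.3991 × 0.7691
     = 0.16320012 + 0.30694781
     = 0.47014793

Step 2: Apply Bayes' theorem
P(C|D) = P(D|C) × P(C) / P(D)
       = 0.16320012 / 0.47014793
       = 0.3471


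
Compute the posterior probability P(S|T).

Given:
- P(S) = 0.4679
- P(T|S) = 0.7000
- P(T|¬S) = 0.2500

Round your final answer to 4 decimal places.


Bayes' theorem: P(S|T) = P(T|S) × P(S) / P(T)

Step 1: Calculate P(T) using law of total probability
P(T) = P(T|S)P(S) + P(T|¬S)P(¬S)
     = 0.7000 × 0.4679 + 0.2500 × 0.5321
     = 0.32753000 + 0.13302500
     = 0.46055500

Step 2: Apply Bayes' theorem
P(S|T) = P(T|S) × P(S) / P(T)
       = 0.32753000 / 0.46055500
       = 0.7112


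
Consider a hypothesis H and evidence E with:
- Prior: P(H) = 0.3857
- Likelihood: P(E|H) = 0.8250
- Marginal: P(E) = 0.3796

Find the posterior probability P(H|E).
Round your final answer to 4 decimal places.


Using Bayes' theorem:

P(H|E) = P(E|H) × P(H) / P(E)
       = 0.8250 × 0.3857 / 0.3796
       = 0.31820250 / 0.3796
       = 0.8383

The evidence strengthens our belief in H.
Prior: 0.3857 → Posterior: 0.8383


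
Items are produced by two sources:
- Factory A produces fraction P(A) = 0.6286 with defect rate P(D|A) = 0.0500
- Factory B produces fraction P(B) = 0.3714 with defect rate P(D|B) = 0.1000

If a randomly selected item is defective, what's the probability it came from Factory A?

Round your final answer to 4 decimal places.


Let A = from Factory A, D = defective

Given:
- P(A) = 0.6286, P(B) = 0.3714
- P(D|A) = 0.0500, P(D|B) = 0.1000

Step 1: Find P(D)
P(D) = P(D|A)P(A) + P(D|B)P(B)
     = 0.0500 × 0.6286 + 0.1000 × 0.3714
     = 0.03143000 + 0.03714000
     = 0.06857000

Step 2: Apply Bayes' theorem
P(A|D) = P(D|A)P(A) / P(D)
       = 0.03143000 / 0.06857000
       = 0.4584


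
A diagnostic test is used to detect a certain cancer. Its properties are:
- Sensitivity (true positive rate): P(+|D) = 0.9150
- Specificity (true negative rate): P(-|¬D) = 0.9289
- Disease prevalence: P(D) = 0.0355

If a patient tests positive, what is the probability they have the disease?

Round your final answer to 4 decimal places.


Let D = has disease, + = positive test

Given:
- P(D) = 0.0355 (prevalence)
- P(+|D) = 0.9150 (sensitivity)
- P(-|¬D) = 0.9289 (specificity)
- P(+|¬D) = 0.0711 (false positive rate = 1 - specificity)

Step 1: Find P(+)
P(+) = P(+|D)P(D) + P(+|¬D)P(¬D)
     = 0.9150 × 0.0355 + 0.0711 × 0.9645
     = 0.03248250 + 0.06857595
     = 0.10105845

Step 2: Apply Bayes' theorem for P(D|+)
P(D|+) = P(+|D)P(D) / P(+)
       = 0.03248250 / 0.10105845
       = 0.3214


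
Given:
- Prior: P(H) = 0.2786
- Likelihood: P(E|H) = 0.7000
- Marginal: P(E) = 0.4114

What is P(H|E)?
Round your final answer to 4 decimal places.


Using Bayes' theorem:

P(H|E) = P(E|H) × P(H) / P(E)
       = 0.7000 × 0.2786 / 0.4114
       = 0.19502000 / 0.4114
       = 0.4740

The evidence strengthens our belief in H.
Prior: 0.2786 → Posterior: 0.4740


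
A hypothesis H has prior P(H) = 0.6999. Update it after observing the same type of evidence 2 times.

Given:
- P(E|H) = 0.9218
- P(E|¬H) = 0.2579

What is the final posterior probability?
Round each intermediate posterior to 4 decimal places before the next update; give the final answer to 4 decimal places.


Sequential Bayesian updating:

Initial prior: P(H) = 0.6999

Update 1:
  P(E) = 0.9218 × 0.6999 + 0.2579 × 0.3001 = 0.64516782 + 0.07739579 = 0.72256361
  P(H|E) = 0.64516782 / 0.72256361 = 0.8929

Update 2:
  P(E) = 0.9218 × 0.8929 + 0.2579 × 0.1071 = 0.82307522 + 0.02762109 = 0.85069631
  P(H|E) = 0.82307522 / 0.85069631 = 0.9675

Final posterior: 0.9675


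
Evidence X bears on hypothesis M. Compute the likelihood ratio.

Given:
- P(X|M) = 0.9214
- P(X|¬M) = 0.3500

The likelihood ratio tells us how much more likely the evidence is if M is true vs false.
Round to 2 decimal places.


Likelihood Ratio (LR) = P(X|M) / P(X|¬M)

LR = 0.9214 / 0.3500
   = 2.63

The evidence is 2.63 times more likely if M is true than if M is false.
Because LR exceeds 1, X is evidence for M.


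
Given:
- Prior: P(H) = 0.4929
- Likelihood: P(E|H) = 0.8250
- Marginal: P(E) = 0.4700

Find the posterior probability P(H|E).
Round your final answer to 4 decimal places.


Using Bayes' theorem:

P(H|E) = P(E|H) × P(H) / P(E)
       = 0.8250 × 0.4929 / 0.4700
       = 0.40664250 / 0.4700
       = 0.8652

The evidence strengthens our belief in H.
Prior: 0.4929 → Posterior: 0.8652


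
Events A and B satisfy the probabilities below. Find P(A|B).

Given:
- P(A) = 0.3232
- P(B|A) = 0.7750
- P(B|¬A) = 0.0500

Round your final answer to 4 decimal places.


Bayes' theorem: P(A|B) = P(B|A) × P(A) / P(B)

Step 1: Calculate P(B) using law of total probability
P(B) = P(B|A)P(A) + P(B|¬A)P(¬A)
     = 0.7750 × 0.3232 + 0.0500 × 0.6768
     = 0.25048000 + 0.03384000
     = 0.28432000

Step 2: Apply Bayes' theorem
P(A|B) = P(B|A) × P(A) / P(B)
       = 0.25048000 / 0.28432000
       = 0.8810


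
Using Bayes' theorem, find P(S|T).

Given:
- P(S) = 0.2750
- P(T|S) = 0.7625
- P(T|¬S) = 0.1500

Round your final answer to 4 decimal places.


Bayes' theorem: P(S|T) = P(T|S) × P(S) / P(T)

Step 1: Calculate P(T) using law of total probability
P(T) = P(T|S)P(S) + P(T|¬S)P(¬S)
     = 0.7625 × 0.2750 + 0.1500 × 0.7250
     = 0.20968750 + 0.10875000
     = 0.31843750

Step 2: Apply Bayes' theorem
P(S|T) = P(T|S) × P(S) / P(T)
       = 0.20968750 / 0.31843750
       = 0.6585


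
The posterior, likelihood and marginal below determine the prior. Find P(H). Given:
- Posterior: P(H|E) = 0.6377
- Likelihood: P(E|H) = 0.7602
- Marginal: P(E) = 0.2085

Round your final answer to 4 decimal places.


From Bayes' theorem: P(H|E) = P(E|H) × P(H) / P(E)

Rearranging for P(H):
P(H) = P(H|E) × P(E) / P(E|H)
     = 0.6377 × 0.2085 / 0.7602
     = 0.13296045 / 0.7602
     = 0.1749


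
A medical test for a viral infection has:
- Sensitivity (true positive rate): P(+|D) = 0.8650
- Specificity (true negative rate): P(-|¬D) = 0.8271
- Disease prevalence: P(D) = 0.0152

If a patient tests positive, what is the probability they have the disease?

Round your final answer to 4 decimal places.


Let D = has disease, + = positive test

Given:
- P(D) = 0.0152 (prevalence)
- P(+|D) = 0.8650 (sensitivity)
- P(-|¬D) = 0.8271 (specificity)
- P(+|¬D) = 0.1729 (false positive rate = 1 - specificity)

Step 1: Find P(+)
P(+) = P(+|D)P(D) + P(+|¬D)P(¬D)
     = 0.8650 × 0.0152 + 0.1729 × 0.9848
     = 0.01314800 + 0.17027192
     = 0.18341992

Step 2: Apply Bayes' theorem for P(D|+)
P(D|+) = P(+|D)P(D) / P(+)
       = 0.01314800 / 0.18341992
       = 0.0717


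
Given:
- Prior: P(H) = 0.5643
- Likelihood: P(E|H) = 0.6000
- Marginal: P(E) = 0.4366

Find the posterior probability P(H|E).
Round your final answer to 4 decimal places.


Using Bayes' theorem:

P(H|E) = P(E|H) × P(H) / P(E)
       = 0.6000 × 0.5643 / 0.4366
       = 0.33858000 / 0.4366
       = 0.7755

The evidence strengthens our belief in H.
Prior: 0.5643 → Posterior: 0.7755


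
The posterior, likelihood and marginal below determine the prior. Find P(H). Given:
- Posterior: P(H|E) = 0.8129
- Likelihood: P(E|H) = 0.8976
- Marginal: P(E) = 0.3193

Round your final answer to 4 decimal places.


From Bayes' theorem: P(H|E) = P(E|H) × P(H) / P(E)

Rearranging for P(H):
P(H) = P(H|E) × P(E) / P(E|H)
     = 0.8129 × 0.3193 / 0.8976
     = 0.25955897 / 0.8976
     = 0.2892


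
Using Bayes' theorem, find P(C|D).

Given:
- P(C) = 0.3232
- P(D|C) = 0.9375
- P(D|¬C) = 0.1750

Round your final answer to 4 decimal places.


Bayes' theorem: P(C|D) = P(D|C) × P(C) / P(D)

Step 1: Calculate P(D) using law of total probability
P(D) = P(D|C)P(C) + P(D|¬C)P(¬C)
     = 0.9375 × 0.3232 + 0.1750 × 0.6768
     = 0.30300000 + 0.11844000
     = 0.42144000

Step 2: Apply Bayes' theorem
P(C|D) = P(D|C) × P(C) / P(D)
       = 0.30300000 / 0.42144000
       = 0.7190


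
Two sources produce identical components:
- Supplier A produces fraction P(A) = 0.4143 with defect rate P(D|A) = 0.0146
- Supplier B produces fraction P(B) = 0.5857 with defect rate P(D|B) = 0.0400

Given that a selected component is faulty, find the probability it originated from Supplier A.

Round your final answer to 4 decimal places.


Let A = from Supplier A, D = faulty

Given:
- P(A) = 0.4143, P(B) = 0.5857
- P(D|A) = 0.0146, P(D|B) = 0.0400

Step 1: Find P(D)
P(D) = P(D|A)P(A) + P(D|B)P(B)
     = 0.0146 × 0.4143 + 0.0400 × 0.5857
     = 0.00604878 + 0.02342800
     = 0.02947678

Step 2: Apply Bayes' theorem
P(A|D) = P(D|A)P(A) / P(D)
       = 0.00604878 / 0.02947678
       = 0.2052


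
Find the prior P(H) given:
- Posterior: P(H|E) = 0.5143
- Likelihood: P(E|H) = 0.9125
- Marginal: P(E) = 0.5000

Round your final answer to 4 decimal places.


From Bayes' theorem: P(H|E) = P(E|H) × P(H) / P(E)

Rearranging for P(H):
P(H) = P(H|E) × P(E) / P(E|H)
     = 0.5143 × 0.5000 / 0.9125
     = 0.25715000 / 0.9125
     = 0.2818


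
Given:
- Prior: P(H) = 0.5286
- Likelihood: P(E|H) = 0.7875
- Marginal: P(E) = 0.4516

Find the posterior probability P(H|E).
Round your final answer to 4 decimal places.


Using Bayes' theorem:

P(H|E) = P(E|H) × P(H) / P(E)
       = 0.7875 × 0.5286 / 0.4516
       = 0.41627250 / 0.4516
       = 0.9218

The evidence strengthens our belief in H.
Prior: 0.5286 → Posterior: 0.9218


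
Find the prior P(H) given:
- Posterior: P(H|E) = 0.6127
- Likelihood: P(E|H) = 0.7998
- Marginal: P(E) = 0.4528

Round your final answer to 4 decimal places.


From Bayes' theorem: P(H|E) = P(E|H) × P(H) / P(E)

Rearranging for P(H):
P(H) = P(H|E) × P(E) / P(E|H)
     = 0.6127 × 0.4528 / 0.7998
     = 0.27743056 / 0.7998
     = 0.3469


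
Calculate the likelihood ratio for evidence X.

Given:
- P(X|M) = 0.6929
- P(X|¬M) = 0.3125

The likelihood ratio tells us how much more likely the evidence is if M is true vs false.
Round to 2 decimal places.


Likelihood Ratio (LR) = P(X|M) / P(X|¬M)

LR = 0.6929 / 0.3125
   = 2.22

The evidence is 2.22 times more likely if M is true than if M is false.
Because LR exceeds 1, X is evidence for M.


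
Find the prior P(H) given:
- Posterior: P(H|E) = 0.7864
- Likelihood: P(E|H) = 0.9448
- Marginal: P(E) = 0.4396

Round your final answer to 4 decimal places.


From Bayes' theorem: P(H|E) = P(E|H) × P(H) / P(E)

Rearranging for P(H):
P(H) = P(H|E) × P(E) / P(E|H)
     = 0.7864 × 0.4396 / 0.9448
     = 0.34570144 / 0.9448
     = 0.3659


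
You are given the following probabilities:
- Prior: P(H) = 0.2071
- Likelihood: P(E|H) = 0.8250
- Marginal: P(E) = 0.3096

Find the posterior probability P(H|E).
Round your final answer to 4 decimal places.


Using Bayes' theorem:

P(H|E) = P(E|H) × P(H) / P(E)
       = 0.8250 × 0.2071 / 0.3096
       = 0.17085750 / 0.3096
       = 0.5519

The evidence strengthens our belief in H.
Prior: 0.2071 → Posterior: 0.5519


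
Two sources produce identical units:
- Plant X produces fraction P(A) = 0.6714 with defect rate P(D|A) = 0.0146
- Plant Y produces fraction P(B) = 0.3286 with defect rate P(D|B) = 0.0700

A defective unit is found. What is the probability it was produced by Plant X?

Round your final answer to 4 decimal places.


Let A = from Plant X, D = defective

Given:
- P(A) = 0.6714, P(B) = 0.3286
- P(D|A) = 0.0146, P(D|B) = 0.0700

Step 1: Find P(D)
P(D) = P(D|A)P(A) + P(D|B)P(B)
     = 0.0146 × 0.6714 + 0.0700 × 0.3286
     = 0.00980244 + 0.02300200
     = 0.03280444

Step 2: Apply Bayes' theorem
P(A|D) = P(D|A)P(A) / P(D)
       = 0.00980244 / 0.03280444
       = 0.2988


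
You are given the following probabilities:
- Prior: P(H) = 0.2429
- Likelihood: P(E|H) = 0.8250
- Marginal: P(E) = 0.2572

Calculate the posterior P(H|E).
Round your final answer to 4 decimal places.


Using Bayes' theorem:

P(H|E) = P(E|H) × P(H) / P(E)
       = 0.8250 × 0.2429 / 0.2572
       = 0.20039250 / 0.2572
       = 0.7791

The evidence strengthens our belief in H.
Prior: 0.2429 → Posterior: 0.7791


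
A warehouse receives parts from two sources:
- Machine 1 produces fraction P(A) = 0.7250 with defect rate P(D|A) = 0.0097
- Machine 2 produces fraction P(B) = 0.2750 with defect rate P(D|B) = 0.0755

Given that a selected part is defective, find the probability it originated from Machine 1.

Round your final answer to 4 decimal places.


Let A = from Machine 1, D = defective

Given:
- P(A) = 0.7250, P(B) = 0.2750
- P(D|A) = 0.0097, P(D|B) = 0.0755

Step 1: Find P(D)
P(D) = P(D|A)P(A) + P(D|B)P(B)
     = 0.0097 × 0.7250 + 0.0755 × 0.2750
     = 0.00703250 + 0.02076250
     = 0.02779500

Step 2: Apply Bayes' theorem
P(A|D) = P(D|A)P(A) / P(D)
       = 0.00703250 / 0.02779500
       = 0.2530


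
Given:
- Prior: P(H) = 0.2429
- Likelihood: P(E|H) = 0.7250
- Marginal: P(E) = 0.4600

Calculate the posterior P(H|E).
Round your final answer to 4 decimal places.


Using Bayes' theorem:

P(H|E) = P(E|H) × P(H) / P(E)
       = 0.7250 × 0.2429 / 0.4600
       = 0.17610250 / 0.4600
       = 0.3828

The evidence strengthens our belief in H.
Prior: 0.2429 → Posterior: 0.3828


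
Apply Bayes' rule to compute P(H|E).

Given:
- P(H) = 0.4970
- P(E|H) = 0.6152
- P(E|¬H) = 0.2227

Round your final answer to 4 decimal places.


Bayes' theorem: P(H|E) = P(E|H) × P(H) / P(E)

Step 1: Calculate P(E) using law of total probability
P(E) = P(E|H)P(H) + P(E|¬H)P(¬H)
     = 0.6152 × 0.4970 + 0.2227 × 0.5030
     = 0.30575440 + 0.11201810
     = 0.41777250

Step 2: Apply Bayes' theorem
P(H|E) = P(E|H) × P(H) / P(E)
       = 0.30575440 / 0.41777250
       = 0.7319


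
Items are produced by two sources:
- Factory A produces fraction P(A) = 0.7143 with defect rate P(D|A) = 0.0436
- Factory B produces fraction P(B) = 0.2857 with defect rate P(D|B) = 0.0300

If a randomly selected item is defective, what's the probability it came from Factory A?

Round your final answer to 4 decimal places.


Let A = from Factory A, D = defective

Given:
- P(A) = 0.7143, P(B) = 0.2857
- P(D|A) = 0.0436, P(D|B) = 0.0300

Step 1: Find P(D)
P(D) = P(D|A)P(A) + P(D|B)P(B)
     = 0.0436 × 0.7143 + 0.0300 × 0.2857
     = 0.03114348 + 0.00857100
     = 0.03971448

Step 2: Apply Bayes' theorem
P(A|D) = P(D|A)P(A) / P(D)
       = 0.03114348 / 0.03971448
       = 0.7842


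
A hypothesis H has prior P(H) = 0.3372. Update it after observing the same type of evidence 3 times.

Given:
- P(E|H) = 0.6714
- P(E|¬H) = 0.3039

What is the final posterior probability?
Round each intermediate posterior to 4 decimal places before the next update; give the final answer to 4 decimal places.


Sequential Bayesian updating:

Initial prior: P(H) = 0.3372

Update 1:
  P(E) = 0.6714 × 0.3372 + 0.3039 × 0.6628 = 0.22639608 + 0.20142492 = 0.42782100
  P(H|E) = 0.22639608 / 0.42782100 = 0.5292

Update 2:
  P(E) = 0.6714 × 0.5292 + 0.3039 × 0.4708 = 0.35530488 + 0.14307612 = 0.49838100
  P(H|E) = 0.35530488 / 0.49838100 = 0.7129

Update 3:
  P(E) = 0.6714 × 0.7129 + 0.3039 × 0.2871 = 0.47864106 + 0.08724969 = 0.56589075
  P(H|E) = 0.47864106 / 0.56589075 = 0.8458

Final posterior: 0.8458


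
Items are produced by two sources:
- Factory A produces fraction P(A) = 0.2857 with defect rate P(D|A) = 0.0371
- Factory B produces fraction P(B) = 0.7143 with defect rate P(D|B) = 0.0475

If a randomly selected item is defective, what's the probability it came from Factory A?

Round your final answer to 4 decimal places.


Let A = from Factory A, D = defective

Given:
- P(A) = 0.2857, P(B) = 0.7143
- P(D|A) = 0.0371, P(D|B) = 0.0475

Step 1: Find P(D)
P(D) = P(D|A)P(A) + P(D|B)P(B)
     = 0.0371 × 0.2857 + 0.0475 × 0.7143
     = 0.01059947 + 0.03392925
     = 0.04452872

Step 2: Apply Bayes' theorem
P(A|D) = P(D|A)P(A) / P(D)
       = 0.01059947 / 0.04452872
       = 0.2380


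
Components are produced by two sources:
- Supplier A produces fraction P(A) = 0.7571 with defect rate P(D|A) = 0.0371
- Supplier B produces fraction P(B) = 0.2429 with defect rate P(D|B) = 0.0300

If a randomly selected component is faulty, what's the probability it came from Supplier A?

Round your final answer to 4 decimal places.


Let A = from Supplier A, D = faulty

Given:
- P(A) = 0.7571, P(B) = 0.2429
- P(D|A) = 0.0371, P(D|B) = 0.0300

Step 1: Find P(D)
P(D) = P(D|A)P(A) + P(D|B)P(B)
     = 0.0371 × 0.7571 + 0.0300 × 0.2429
     = 0.02808841 + 0.00728700
     = 0.03537541

Step 2: Apply Bayes' theorem
P(A|D) = P(D|A)P(A) / P(D)
       = 0.02808841 / 0.03537541
       = 0.7940


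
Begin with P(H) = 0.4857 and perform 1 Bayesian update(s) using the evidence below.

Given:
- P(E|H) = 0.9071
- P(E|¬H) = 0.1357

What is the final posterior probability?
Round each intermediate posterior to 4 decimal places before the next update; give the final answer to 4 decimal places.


Sequential Bayesian updating:

Initial prior: P(H) = 0.4857

Update 1:
  P(E) = 0.9071 × 0.4857 + 0.1357 × 0.5143 = 0.44057847 + 0.06979051 = 0.51036898
  P(H|E) = 0.44057847 / 0.51036898 = 0.8633

Final posterior: 0.8633


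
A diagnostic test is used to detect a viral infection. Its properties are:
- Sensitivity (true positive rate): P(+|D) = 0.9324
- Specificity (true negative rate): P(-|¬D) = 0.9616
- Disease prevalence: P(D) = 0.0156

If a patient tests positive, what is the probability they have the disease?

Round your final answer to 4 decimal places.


Let D = has disease, + = positive test

Given:
- P(D) = 0.0156 (prevalence)
- P(+|D) = 0.9324 (sensitivity)
- P(-|¬D) = 0.9616 (specificity)
- P(+|¬D) = 0.0384 (false positive rate = 1 - specificity)

Step 1: Find P(+)
P(+) = P(+|D)P(D) + P(+|¬D)P(¬D)
     = 0.9324 × 0.0156 + 0.0384 × 0.9844
     = 0.01454544 + 0.03780096
     = 0.05234640

Step 2: Apply Bayes' theorem for P(D|+)
P(D|+) = P(+|D)P(D) / P(+)
       = 0.01454544 / 0.05234640
       = 0.2779


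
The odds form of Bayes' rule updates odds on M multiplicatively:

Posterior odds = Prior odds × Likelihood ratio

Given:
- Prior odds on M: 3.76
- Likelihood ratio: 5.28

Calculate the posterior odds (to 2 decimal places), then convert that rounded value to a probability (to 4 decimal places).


Step 1: Calculate posterior odds
Posterior odds = Prior odds × LR
               = 3.76 × 5.28
               = 19.85

Step 2: Convert to probability
P(M|E) = Posterior odds / (1 + Posterior odds)
       = 19.85 / (1 + 19.85)
       = 19.85 / 20.85
       = 0.9520

The evidence increased P(M) from 0.7899 to 0.9520.


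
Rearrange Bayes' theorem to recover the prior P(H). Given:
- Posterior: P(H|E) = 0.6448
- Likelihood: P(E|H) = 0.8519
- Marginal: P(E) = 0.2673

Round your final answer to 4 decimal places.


From Bayes' theorem: P(H|E) = P(E|H) × P(H) / P(E)

Rearranging for P(H):
P(H) = P(H|E) × P(E) / P(E|H)
     = 0.6448 × 0.2673 / 0.8519
     = 0.17235504 / 0.8519
     = 0.2023


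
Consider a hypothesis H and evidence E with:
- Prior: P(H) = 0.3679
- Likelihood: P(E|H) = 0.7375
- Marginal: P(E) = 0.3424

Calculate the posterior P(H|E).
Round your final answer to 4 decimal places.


Using Bayes' theorem:

P(H|E) = P(E|H) × P(H) / P(E)
       = 0.7375 × 0.3679 / 0.3424
       = 0.27132625 / 0.3424
       = 0.7924

The evidence strengthens our belief in H.
Prior: 0.3679 → Posterior: 0.7924


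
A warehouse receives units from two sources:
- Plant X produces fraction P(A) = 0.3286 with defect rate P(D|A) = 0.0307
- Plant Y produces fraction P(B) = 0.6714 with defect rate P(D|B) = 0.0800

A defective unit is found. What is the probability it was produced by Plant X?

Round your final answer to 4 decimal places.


Let A = from Plant X, D = defective

Given:
- P(A) = 0.3286, P(B) = 0.6714
- P(D|A) = 0.0307, P(D|B) = 0.0800

Step 1: Find P(D)
P(D) = P(D|A)P(A) + P(D|B)P(B)
     = 0.0307 × 0.3286 + 0.0800 × 0.6714
     = 0.01008802 + 0.05371200
     = 0.06380002

Step 2: Apply Bayes' theorem
P(A|D) = P(D|A)P(A) / P(D)
       = 0.01008802 / 0.06380002
       = 0.1581


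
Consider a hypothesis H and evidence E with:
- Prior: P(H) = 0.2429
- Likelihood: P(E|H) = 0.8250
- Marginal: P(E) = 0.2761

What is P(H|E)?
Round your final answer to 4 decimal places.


Using Bayes' theorem:

P(H|E) = P(E|H) × P(H) / P(E)
       = 0.8250 × 0.2429 / 0.2761
       = 0.20039250 / 0.2761
       = 0.7258

The evidence strengthens our belief in H.
Prior: 0.2429 → Posterior: 0.7258


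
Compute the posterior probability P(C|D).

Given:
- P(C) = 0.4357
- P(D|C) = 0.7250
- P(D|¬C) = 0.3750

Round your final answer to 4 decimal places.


Bayes' theorem: P(C|D) = P(D|C) × P(C) / P(D)

Step 1: Calculate P(D) using law of total probability
P(D) = P(D|C)P(C) + P(D|¬C)P(¬C)
     = 0.7250 × 0.4357 + 0.3750 × 0.5643
     = 0.31588250 + 0.21161250
     = 0.52749500

Step 2: Apply Bayes' theorem
P(C|D) = P(D|C) × P(C) / P(D)
       = 0.31588250 / 0.52749500
       = 0.5988


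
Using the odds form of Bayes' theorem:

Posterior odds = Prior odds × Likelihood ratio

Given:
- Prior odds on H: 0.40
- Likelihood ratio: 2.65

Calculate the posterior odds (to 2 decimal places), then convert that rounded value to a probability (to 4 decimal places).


Step 1: Calculate posterior odds
Posterior odds = Prior odds × LR
               = 0.40 × 2.65
               = 1.06

Step 2: Convert to probability
P(H|E) = Posterior odds / (1 + Posterior odds)
       = 1.06 / (1 + 1.06)
       = 1.06 / 2.06
       = 0.5146

The evidence increased P(H) from 0.2857 to 0.5146.


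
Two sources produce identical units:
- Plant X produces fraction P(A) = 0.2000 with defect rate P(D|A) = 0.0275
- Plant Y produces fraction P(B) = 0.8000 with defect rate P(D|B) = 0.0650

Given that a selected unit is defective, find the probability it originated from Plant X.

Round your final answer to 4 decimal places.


Let A = from Plant X, D = defective

Given:
- P(A) = 0.2000, P(B) = 0.8000
- P(D|A) = 0.0275, P(D|B) = 0.0650

Step 1: Find P(D)
P(D) = P(D|A)P(A) + P(D|B)P(B)
     = 0.0275 × 0.2000 + 0.0650 × 0.8000
     = 0.00550000 + 0.05200000
     = 0.05750000

Step 2: Apply Bayes' theorem
P(A|D) = P(D|A)P(A) / P(D)
       = 0.00550000 / 0.05750000
       = 0.0957


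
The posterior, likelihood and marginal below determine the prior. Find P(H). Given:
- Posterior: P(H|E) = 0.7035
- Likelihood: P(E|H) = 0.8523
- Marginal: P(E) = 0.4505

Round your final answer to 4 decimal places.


From Bayes' theorem: P(H|E) = P(E|H) × P(H) / P(E)

Rearranging for P(H):
P(H) = P(H|E) × P(E) / P(E|H)
     = 0.7035 × 0.4505 / 0.8523
     = 0.31692675 / 0.8523
     = 0.3718


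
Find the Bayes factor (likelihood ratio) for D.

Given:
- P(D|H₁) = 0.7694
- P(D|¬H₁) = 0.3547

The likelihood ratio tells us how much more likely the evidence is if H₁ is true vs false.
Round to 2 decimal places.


Likelihood Ratio (LR) = P(D|H₁) / P(D|¬H₁)

LR = 0.7694 / 0.3547
   = 2.17

The evidence is 2.17 times more likely if H₁ is true than if H₁ is false.
LR > 1, so observing D raises the odds in favor of H₁.


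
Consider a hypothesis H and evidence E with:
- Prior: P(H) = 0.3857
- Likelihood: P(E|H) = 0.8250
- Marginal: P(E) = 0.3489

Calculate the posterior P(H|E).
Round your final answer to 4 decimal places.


Using Bayes' theorem:

P(H|E) = P(E|H) × P(H) / P(E)
       = 0.8250 × 0.3857 / 0.3489
       = 0.31820250 / 0.3489
       = 0.9120

The evidence strengthens our belief in H.
Prior: 0.3857 → Posterior: 0.9120


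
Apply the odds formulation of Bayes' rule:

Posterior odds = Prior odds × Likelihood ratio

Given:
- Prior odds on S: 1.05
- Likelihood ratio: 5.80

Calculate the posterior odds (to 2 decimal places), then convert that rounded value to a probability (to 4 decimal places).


Step 1: Calculate posterior odds
Posterior odds = Prior odds × LR
               = 1.05 × 5.80
               = 6.09

Step 2: Convert to probability
P(S|E) = Posterior odds / (1 + Posterior odds)
       = 6.09 / (1 + 6.09)
       = 6.09 / 7.09
       = 0.8590

The evidence increased P(S) from 0.5122 to 0.8590.


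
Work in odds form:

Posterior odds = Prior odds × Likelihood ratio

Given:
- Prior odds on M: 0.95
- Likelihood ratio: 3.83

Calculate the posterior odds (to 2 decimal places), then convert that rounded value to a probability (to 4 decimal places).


Step 1: Calculate posterior odds
Posterior odds = Prior odds × LR
               = 0.95 × 3.83
               = 3.64

Step 2: Convert to probability
P(M|E) = Posterior odds / (1 + Posterior odds)
       = 3.64 / (1 + 3.64)
       = 3.64 / 4.64
       = 0.7845

The evidence increased P(M) from 0.4872 to 0.7845.


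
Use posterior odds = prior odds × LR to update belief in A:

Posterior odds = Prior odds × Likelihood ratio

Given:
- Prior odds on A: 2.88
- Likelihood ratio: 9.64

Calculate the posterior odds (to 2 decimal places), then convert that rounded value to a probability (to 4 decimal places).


Step 1: Calculate posterior odds
Posterior odds = Prior odds × LR
               = 2.88 × 9.64
               = 27.76

Step 2: Convert to probability
P(A|E) = Posterior odds / (1 + Posterior odds)
       = 27.76 / (1 + 27.76)
       = 27.76 / 28.76
       = 0.9652

The evidence increased P(A) from 0.7423 to 0.9652.


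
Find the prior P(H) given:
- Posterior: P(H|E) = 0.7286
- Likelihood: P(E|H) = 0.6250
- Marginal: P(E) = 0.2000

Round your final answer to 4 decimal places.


From Bayes' theorem: P(H|E) = P(E|H) × P(H) / P(E)

Rearranging for P(H):
P(H) = P(H|E) × P(E) / P(E|H)
     = 0.7286 × 0.2000 / 0.6250
     = 0.14572000 / 0.6250
     = 0.2332


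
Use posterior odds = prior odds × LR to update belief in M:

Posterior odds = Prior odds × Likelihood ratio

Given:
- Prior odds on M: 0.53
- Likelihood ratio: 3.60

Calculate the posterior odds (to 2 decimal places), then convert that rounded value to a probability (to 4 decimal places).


Step 1: Calculate posterior odds
Posterior odds = Prior odds × LR
               = 0.53 × 3.60
               = 1.91

Step 2: Convert to probability
P(M|E) = Posterior odds / (1 + Posterior odds)
       = 1.91 / (1 + 1.91)
       = 1.91 / 2.91
       = 0.6564

The evidence increased P(M) from 0.3464 to 0.6564.


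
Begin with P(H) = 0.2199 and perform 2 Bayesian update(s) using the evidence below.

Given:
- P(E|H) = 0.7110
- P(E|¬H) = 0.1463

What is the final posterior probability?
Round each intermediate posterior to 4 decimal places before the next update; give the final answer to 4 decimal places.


Sequential Bayesian updating:

Initial prior: P(H) = 0.2199

Update 1:
  P(E) = 0.7110 × 0.2199 + 0.1463 × 0.7801 = 0.15634890 + 0.11412863 = 0.27047753
  P(H|E) = 0.15634890 / 0.27047753 = 0.5780

Update 2:
  P(E) = 0.7110 × 0.5780 + 0.1463 × 0.4220 = 0.41095800 + 0.06173860 = 0.47269660
  P(H|E) = 0.41095800 / 0.47269660 = 0.8694

Final posterior: 0.8694


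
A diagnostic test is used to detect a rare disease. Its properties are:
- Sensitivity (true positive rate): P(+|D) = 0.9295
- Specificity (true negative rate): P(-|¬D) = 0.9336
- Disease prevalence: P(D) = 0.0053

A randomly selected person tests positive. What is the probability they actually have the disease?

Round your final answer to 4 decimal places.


Let D = has disease, + = positive test

Given:
- P(D) = 0.0053 (prevalence)
- P(+|D) = 0.9295 (sensitivity)
- P(-|¬D) = 0.9336 (specificity)
- P(+|¬D) = 0.0664 (false positive rate = 1 - specificity)

Step 1: Find P(+)
P(+) = P(+|D)P(D) + P(+|¬D)P(¬D)
     = 0.9295 × 0.0053 + 0.0664 × 0.9947
     = 0.00492635 + 0.06604808
     = 0.07097443

Step 2: Apply Bayes' theorem for P(D|+)
P(D|+) = P(+|D)P(D) / P(+)
       = 0.00492635 / 0.07097443
       = 0.0694


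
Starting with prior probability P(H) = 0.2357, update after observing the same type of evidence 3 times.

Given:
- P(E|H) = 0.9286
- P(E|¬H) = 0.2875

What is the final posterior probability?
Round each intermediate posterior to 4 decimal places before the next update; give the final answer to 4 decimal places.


Sequential Bayesian updating:

Initial prior: P(H) = 0.2357

Update 1:
  P(E) = 0.9286 × 0.2357 + 0.2875 × 0.7643 = 0.21887102 + 0.21973625 = 0.43860727
  P(H|E) = 0.21887102 / 0.43860727 = 0.4990

Update 2:
  P(E) = 0.9286 × 0.4990 + 0.2875 × 0.5010 = 0.46337140 + 0.14403750 = 0.60740890
  P(H|E) = 0.46337140 / 0.60740890 = 0.7629

Update 3:
  P(E) = 0.9286 × 0.7629 + 0.2875 × 0.2371 = 0.70842894 + 0.06816625 = 0.77659519
  P(H|E) = 0.70842894 / 0.77659519 = 0.9122

Final posterior: 0.9122


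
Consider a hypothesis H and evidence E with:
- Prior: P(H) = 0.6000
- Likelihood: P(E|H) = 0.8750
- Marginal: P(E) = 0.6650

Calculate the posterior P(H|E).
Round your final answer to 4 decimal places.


Using Bayes' theorem:

P(H|E) = P(E|H) × P(H) / P(E)
       = 0.8750 × 0.6000 / 0.6650
       = 0.52500000 / 0.6650
       = 0.7895

The evidence strengthens our belief in H.
Prior: 0.6000 → Posterior: 0.7895


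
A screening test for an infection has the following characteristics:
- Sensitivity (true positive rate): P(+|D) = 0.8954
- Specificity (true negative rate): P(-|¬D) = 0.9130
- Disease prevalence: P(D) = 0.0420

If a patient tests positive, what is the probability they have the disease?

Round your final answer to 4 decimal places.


Let D = has disease, + = positive test

Given:
- P(D) = 0.0420 (prevalence)
- P(+|D) = 0.8954 (sensitivity)
- P(-|¬D) = 0.9130 (specificity)
- P(+|¬D) = 0.0870 (false positive rate = 1 - specificity)

Step 1: Find P(+)
P(+) = P(+|D)P(D) + P(+|¬D)P(¬D)
     = 0.8954 × 0.0420 + 0.0870 × 0.9580
     = 0.03760680 + 0.08334600
     = 0.12095280

Step 2: Apply Bayes' theorem for P(D|+)
P(D|+) = P(+|D)P(D) / P(+)
       = 0.03760680 / 0.12095280
       = 0.3109


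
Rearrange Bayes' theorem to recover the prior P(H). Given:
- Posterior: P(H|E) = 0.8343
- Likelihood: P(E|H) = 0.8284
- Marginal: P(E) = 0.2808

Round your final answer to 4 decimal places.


From Bayes' theorem: P(H|E) = P(E|H) × P(H) / P(E)

Rearranging for P(H):
P(H) = P(H|E) × P(E) / P(E|H)
     = 0.8343 × 0.2808 / 0.8284
     = 0.23427144 / 0.8284
     = 0.2828


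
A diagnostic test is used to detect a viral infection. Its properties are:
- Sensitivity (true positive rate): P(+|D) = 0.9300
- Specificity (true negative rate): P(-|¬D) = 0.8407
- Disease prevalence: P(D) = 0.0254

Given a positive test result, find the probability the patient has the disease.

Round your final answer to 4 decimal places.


Let D = has disease, + = positive test

Given:
- P(D) = 0.0254 (prevalence)
- P(+|D) = 0.9300 (sensitivity)
- P(-|¬D) = 0.8407 (specificity)
- P(+|¬D) = 0.1593 (false positive rate = 1 - specificity)

Step 1: Find P(+)
P(+) = P(+|D)P(D) + P(+|¬D)P(¬D)
     = 0.9300 × 0.0254 + 0.1593 × 0.9746
     = 0.02362200 + 0.15525378
     = 0.17887578

Step 2: Apply Bayes' theorem for P(D|+)
P(D|+) = P(+|D)P(D) / P(+)
       = 0.02362200 / 0.17887578
       = 0.1321


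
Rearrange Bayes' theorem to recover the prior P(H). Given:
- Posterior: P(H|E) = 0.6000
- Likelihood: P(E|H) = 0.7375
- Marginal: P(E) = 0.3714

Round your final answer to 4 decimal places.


From Bayes' theorem: P(H|E) = P(E|H) × P(H) / P(E)

Rearranging for P(H):
P(H) = P(H|E) × P(E) / P(E|H)
     = 0.6000 × 0.3714 / 0.7375
     = 0.22284000 / 0.7375
     = 0.3022


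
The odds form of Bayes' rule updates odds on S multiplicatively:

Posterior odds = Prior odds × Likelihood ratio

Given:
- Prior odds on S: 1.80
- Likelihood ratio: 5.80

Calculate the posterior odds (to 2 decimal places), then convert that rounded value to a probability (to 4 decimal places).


Step 1: Calculate posterior odds
Posterior odds = Prior odds × LR
               = 1.80 × 5.80
               = 10.44

Step 2: Convert to probability
P(S|E) = Posterior odds / (1 + Posterior odds)
       = 10.44 / (1 + 10.44)
       = 10.44 / 11.44
       = 0.9126

The evidence increased P(S) from 0.6429 to 0.9126.


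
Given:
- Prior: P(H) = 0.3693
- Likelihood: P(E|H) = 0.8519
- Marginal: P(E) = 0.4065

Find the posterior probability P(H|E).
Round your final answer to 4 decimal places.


Using Bayes' theorem:

P(H|E) = P(E|H) × P(H) / P(E)
       = 0.8519 × 0.3693 / 0.4065
       = 0.31460667 / 0.4065
       = 0.7739

The evidence strengthens our belief in H.
Prior: 0.3693 → Posterior: 0.7739
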